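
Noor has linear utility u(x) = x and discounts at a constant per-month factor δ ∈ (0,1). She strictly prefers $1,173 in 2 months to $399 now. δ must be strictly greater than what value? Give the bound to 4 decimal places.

The preference means 399 < δ^2·1173.
So δ^2 > 399/1173 = 0.34015; taking the square root of both positive sides preserves the inequality.
δ > 0.34015^(1/2) = 0.5832.

δ > 0.5832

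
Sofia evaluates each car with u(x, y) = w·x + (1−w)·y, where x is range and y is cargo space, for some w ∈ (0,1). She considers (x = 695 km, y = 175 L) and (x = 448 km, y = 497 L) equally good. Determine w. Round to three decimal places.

Equating utilities: w·695 + (1−w)·175 = w·448 + (1−w)·497.
Rearranging, 247·w − 322·(1−w) = 0.
The marginal rate of substitution is 322/247, so w = 322/(247+322) = 0.566.

w = 0.566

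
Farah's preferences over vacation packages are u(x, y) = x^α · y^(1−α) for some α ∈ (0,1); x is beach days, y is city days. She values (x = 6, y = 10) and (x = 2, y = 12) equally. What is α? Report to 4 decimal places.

α ≈ 0.1423

Indifference: 6^α · 10^(1−α) = 2^α · 12^(1−α).
Taking logs: α·ln 6 + (1−α)·ln 10 = α·ln 2 + (1−α)·ln 12, i.e. α·1.0986123 = (1−α)·0.1823216.
So α/(1−α) = (0.1823216)/(1.0986123) = 0.1659563, and α = 0.1659563/1.1659563 ≈ 0.1423.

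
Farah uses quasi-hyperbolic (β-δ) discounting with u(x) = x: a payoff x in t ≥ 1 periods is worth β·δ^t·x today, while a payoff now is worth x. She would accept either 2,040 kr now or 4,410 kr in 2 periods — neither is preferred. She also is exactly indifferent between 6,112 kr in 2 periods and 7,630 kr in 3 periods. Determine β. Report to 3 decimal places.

β ≈ 0.721

Both payoffs in the second observation are in the future, so β drops out: δ^2·6112 = δ^3·7630 ⇒ δ = 6112/7630 = 0.80105.
Substituting δ into 2040 = β·δ^2·4410: β = 2040/(2829.803) ≈ 0.721.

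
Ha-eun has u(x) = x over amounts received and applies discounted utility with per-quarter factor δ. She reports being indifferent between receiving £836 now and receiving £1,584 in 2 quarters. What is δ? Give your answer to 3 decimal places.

The payoff in 2 quarters is discounted by δ^2, so u(836) = δ^2·u(1584) and δ^2 = u(836)/u(1584).
With u(x) = x: δ^2 = 836/1584 = 0.52778.
So δ = 0.52778^(1/2) ≈ 0.726.

δ ≈ 0.726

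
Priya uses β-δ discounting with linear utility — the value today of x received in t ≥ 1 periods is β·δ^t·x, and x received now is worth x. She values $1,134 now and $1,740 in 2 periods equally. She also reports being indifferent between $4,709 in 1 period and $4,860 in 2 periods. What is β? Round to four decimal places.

The second indifference involves only future payoffs, so β cancels: β·δ^1·4709 = β·δ^2·4860, giving δ = 4709/4860 = 0.96893.
The first indifference: 1134 = β·δ^2·1740, so β = 1134/(δ^2·1740) = 1134/(0.93883·1740) ≈ 0.6942.

β ≈ 0.6942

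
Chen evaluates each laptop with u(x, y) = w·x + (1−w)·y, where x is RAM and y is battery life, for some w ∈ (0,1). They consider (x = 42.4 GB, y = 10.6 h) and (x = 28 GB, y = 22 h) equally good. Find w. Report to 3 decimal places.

Equating utilities: w·42.4 + (1−w)·10.6 = w·28 + (1−w)·22.
Rearranging, 14.4·w − 11.4·(1−w) = 0.
So w/(1−w) = 11.4/14.4 = 0.7917, giving w = 11.4/(14.4+11.4) = 0.442.

w = 0.442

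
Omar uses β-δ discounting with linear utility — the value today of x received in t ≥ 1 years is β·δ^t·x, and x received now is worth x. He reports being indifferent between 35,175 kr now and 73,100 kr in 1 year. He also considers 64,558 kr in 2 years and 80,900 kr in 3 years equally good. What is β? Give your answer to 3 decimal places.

From the later pair, β·δ^2·64558 = β·δ^3·80900; dividing through, δ = 64558/80900 = 0.79800.
Substituting δ into 35175 = β·δ·73100: β = 35175/(58333.619) ≈ 0.603.

β ≈ 0.603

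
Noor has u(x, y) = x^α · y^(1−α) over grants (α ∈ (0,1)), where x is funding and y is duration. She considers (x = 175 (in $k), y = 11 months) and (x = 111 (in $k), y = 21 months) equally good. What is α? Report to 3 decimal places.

α ≈ 0.587

The Cobb–Douglas utilities coincide, so 175^α·11^(1−α) = 111^α·21^(1−α).
Rearrange to (175/111)^α = (21/11)^(1−α) and take logs: α·0.455256 = (1−α)·0.646627.
Thus α·(1.101883) = 0.646627, so α = 0.646627/1.101883 ≈ 0.587.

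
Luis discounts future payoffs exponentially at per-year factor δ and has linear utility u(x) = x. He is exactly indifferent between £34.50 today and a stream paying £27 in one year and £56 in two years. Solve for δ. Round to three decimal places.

δ ≈ 0.580

Equating present values: 34.50 = 27δ + 56δ².
That is, 56δ² + 27δ − 34.50 = 0, a quadratic in δ.
The positive root is δ = [−27 + √(27² + 4·56·34.50)] / (2·56) = (−27 + 91.962)/112 ≈ 0.580.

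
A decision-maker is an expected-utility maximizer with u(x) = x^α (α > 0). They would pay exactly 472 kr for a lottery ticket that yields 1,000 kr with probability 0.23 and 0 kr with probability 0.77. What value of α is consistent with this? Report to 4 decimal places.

Since u(0) = 0, the lottery's EU is 0.23·1000^α.
Setting u(472) equal to that: 472^α = 0.23·1000^α ⇒ (472/1000)^α = 0.23.
Take logs: α = ln 0.23 / ln(472/1000) ≈ 1.957542.

α ≈ 1.9575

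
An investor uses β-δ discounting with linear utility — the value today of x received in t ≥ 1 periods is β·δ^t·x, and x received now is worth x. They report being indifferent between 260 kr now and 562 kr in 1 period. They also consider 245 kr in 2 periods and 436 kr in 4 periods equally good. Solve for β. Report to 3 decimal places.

Both payoffs in the second observation are in the future, so β drops out: δ^2·245 = δ^4·436 ⇒ δ^2 = 245/436 = 0.56193, so δ = 0.74962.
Substituting δ into 260 = β·δ·562: β = 260/(421.285) ≈ 0.617.

β ≈ 0.617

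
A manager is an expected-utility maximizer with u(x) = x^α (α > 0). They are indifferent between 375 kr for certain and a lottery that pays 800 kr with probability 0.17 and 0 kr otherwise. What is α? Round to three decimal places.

α ≈ 2.339

Since u(0) = 0, the lottery's EU is 0.17·800^α.
Setting u(375) equal to that: 375^α = 0.17·800^α ⇒ (375/800)^α = 0.17.
Taking logs: α·ln(375/800) = ln(0.17), so α = -1.771957 / -0.757686 ≈ 2.339.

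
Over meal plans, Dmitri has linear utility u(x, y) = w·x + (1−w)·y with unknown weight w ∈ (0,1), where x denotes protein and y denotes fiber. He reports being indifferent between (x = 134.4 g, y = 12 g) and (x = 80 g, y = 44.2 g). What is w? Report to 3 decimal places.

u(134.4,12) = u(80,44.2) means w·134.4 + (1−w)·12 = w·80 + (1−w)·44.2.
Rearranging, 54.4·w − 32.2·(1−w) = 0.
The marginal rate of substitution is 32.2/54.4, so w = 32.2/(54.4+32.2) = 0.372.

w = 0.372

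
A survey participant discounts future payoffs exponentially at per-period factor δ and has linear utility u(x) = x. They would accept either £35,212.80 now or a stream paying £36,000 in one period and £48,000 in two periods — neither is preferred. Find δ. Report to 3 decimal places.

δ ≈ 0.560

The stream is worth 36000δ + 48000δ² today, so 36000δ + 48000δ² = 35212.80.
That is, 48000δ² + 36000δ − 35212.80 = 0, a quadratic in δ.
The positive root is δ = [−36000 + √(36000² + 4·48000·35212.80)] / (2·48000) = (−36000 + 89760.000)/96000 ≈ 0.560.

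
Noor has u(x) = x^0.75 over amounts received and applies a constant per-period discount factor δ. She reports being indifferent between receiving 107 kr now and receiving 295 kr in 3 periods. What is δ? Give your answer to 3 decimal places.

δ ≈ 0.776

Indifference means u(107) = δ^3 · u(295), so δ^3 = u(107)/u(295).
With u(x) = x^0.75: δ^3 = 107^0.75/295^0.75 = (107/295)^0.75 = 0.46738.
Taking the cube root: δ = 0.46738^(1/3) ≈ 0.776.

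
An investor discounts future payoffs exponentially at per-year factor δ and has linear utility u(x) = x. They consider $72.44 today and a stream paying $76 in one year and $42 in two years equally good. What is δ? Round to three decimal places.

Present value of the stream is 76·δ + 42·δ². Indifference gives 76δ + 42δ² = 72.44.
Rearranged: 42δ² + 76δ − 72.44 = 0.
δ = (−76 + √(76² + 4·42·72.44)) / (2·42) = (−76 + √17945.92) / 84 ≈ 0.690.

δ ≈ 0.690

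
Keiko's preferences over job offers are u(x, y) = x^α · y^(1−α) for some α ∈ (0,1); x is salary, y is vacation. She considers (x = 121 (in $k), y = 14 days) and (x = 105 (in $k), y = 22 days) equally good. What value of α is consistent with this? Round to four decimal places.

α ≈ 0.7612

The Cobb–Douglas utilities coincide, so 121^α·14^(1−α) = 105^α·22^(1−α).
(121/105)^α = (22/14)^(1−α); take logs: α·ln(121/105) = (1−α)·ln(22/14), i.e. α·0.1418302 = (1−α)·0.4519851.
So α/(1−α) = (0.4519851)/(0.1418302) = 3.1868044, and α = 3.1868044/4.1868044 ≈ 0.7612.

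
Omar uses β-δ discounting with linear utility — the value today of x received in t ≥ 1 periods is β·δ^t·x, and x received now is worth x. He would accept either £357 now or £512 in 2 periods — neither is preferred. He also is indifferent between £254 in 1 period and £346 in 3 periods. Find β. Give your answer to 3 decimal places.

β ≈ 0.950

Both payoffs in the second observation are in the future, so β drops out: δ^1·254 = δ^3·346 ⇒ δ^2 = 254/346 = 0.73410, so δ = 0.85680.
The first indifference: 357 = β·δ^2·512, so β = 357/(δ^2·512) = 357/(0.73410·512) ≈ 0.950.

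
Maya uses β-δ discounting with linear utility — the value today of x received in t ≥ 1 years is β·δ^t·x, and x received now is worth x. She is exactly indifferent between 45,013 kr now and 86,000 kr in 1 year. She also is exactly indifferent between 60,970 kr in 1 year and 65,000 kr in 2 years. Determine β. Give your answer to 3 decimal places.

β ≈ 0.558

The second indifference involves only future payoffs, so β cancels: β·δ^1·60970 = β·δ^2·65000, giving δ = 60970/65000 = 0.93800.
Now use the now-vs-future pair: 45013 = β·δ·86000 gives β = 45013/(0.93800·86000) ≈ 0.558.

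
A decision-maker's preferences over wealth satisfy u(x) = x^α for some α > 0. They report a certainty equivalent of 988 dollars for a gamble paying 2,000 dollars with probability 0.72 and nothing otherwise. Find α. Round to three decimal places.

α ≈ 0.466

The lottery's expected utility is 0.72·u(2000) + 0.28·u(0) = 0.72·2000^α (since u(0) = 0 for α > 0).
Indifference: 988^α = 0.72·2000^α, so (988/2000)^α = 0.72.
α = ln(0.72) / ln(988/2000) = -0.328504/-0.705220 ≈ 0.466.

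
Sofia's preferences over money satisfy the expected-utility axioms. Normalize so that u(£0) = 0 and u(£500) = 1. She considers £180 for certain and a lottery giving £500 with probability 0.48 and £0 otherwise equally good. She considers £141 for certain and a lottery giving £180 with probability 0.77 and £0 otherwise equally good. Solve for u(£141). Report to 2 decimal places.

The first gamble pins u(£180): it must equal 0.48·1 + 0.52·0 = 0.48.
Chaining: u(£141) = 0.77·0.48 + 0.23·0.00 = 0.3696.

0.37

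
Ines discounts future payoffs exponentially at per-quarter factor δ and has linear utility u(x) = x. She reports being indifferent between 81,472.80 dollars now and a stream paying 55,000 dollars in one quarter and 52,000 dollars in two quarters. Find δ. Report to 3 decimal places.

δ ≈ 0.830

Equating present values: 81472.80 = 55000δ + 52000δ².
That is, 52000δ² + 55000δ − 81472.80 = 0, a quadratic in δ.
δ = (−55000 + √(55000² + 4·52000·81472.80)) / (2·52000) = (−55000 + √19971342400.00) / 104000 ≈ 0.830.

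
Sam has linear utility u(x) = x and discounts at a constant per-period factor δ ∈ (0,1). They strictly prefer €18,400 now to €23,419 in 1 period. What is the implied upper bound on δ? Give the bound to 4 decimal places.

δ < 0.7857

Comparing present values: 18400 > δ·23419.
So δ < 18400/23419 = 0.78569.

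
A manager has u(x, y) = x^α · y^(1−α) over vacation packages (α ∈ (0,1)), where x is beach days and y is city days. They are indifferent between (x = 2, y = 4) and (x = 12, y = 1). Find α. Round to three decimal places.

Set the two utilities equal: 2^α·4^(1−α) = 12^α·1^(1−α).
Taking logs: α·ln 2 + (1−α)·ln 4 = α·ln 12 + (1−α)·ln 1, i.e. α·-1.791759 = (1−α)·-1.386294.
So α/(1−α) = (-1.386294)/(-1.791759) = 0.773706, and α = 0.773706/1.773706 ≈ 0.436.

α ≈ 0.436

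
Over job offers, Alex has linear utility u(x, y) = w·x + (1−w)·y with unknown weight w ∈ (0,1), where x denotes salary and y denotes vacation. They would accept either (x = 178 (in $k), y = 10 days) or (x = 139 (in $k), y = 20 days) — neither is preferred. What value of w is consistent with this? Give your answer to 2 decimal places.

Equating utilities: w·178 + (1−w)·10 = w·139 + (1−w)·20.
w·(178−139) = (1−w)·(20−10), i.e. w·39 = (1−w)·10.
So w/(1−w) = 10/39 = 0.2564, giving w = 10/(39+10) = 0.20.

w = 0.20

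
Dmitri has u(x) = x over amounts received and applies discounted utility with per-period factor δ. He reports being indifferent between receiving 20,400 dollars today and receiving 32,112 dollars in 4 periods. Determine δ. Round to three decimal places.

Indifference means u(20400) = δ^4 · u(32112), so δ^4 = u(20400)/u(32112).
With u(x) = x: δ^4 = 20400/32112 = 0.63528.
Taking the 4th root: δ = 0.63528^(1/4) ≈ 0.893.

δ ≈ 0.893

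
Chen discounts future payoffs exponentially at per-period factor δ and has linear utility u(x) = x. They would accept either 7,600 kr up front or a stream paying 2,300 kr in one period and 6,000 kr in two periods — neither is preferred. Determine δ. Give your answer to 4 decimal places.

Present value of the stream is 2300·δ + 6000·δ². Indifference gives 2300δ + 6000δ² = 7600.
Rearranged: 6000δ² + 2300δ − 7600 = 0.
The positive root is δ = [−2300 + √(2300² + 4·6000·7600)] / (2·6000) = (−2300 + 13700.000)/12000 ≈ 0.9500.

δ ≈ 0.9500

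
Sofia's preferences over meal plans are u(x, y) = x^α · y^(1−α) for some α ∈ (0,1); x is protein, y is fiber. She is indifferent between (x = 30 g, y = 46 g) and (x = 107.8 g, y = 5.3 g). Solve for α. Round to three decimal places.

α ≈ 0.628

The Cobb–Douglas utilities coincide, so 30^α·46^(1−α) = 107.8^α·5.3^(1−α).
(30/107.8)^α = (5.3/46)^(1−α); take logs: α·ln(30/107.8) = (1−α)·ln(5.3/46), i.e. α·-1.279080 = (1−α)·-2.160935.
With A = -1.279080 and B = -2.160935: α·A = (1−α)·B, so α = B/(A+B) = -2.160935/-3.440015 ≈ 0.628.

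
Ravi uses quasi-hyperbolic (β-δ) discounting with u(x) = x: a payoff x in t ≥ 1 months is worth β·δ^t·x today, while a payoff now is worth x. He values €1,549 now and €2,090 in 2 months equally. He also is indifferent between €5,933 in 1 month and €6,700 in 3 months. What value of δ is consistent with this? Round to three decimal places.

δ ≈ 0.941

Both payoffs in the second observation are in the future, so β drops out: δ^1·5933 = δ^3·6700 ⇒ δ^2 = 5933/6700 = 0.88552, so δ = 0.94102.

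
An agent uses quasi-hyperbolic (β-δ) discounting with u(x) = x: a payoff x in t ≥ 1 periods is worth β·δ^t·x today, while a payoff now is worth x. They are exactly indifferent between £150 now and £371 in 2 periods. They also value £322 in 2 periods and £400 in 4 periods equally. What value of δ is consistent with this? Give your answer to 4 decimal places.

δ ≈ 0.8972

Both payoffs in the second observation are in the future, so β drops out: δ^2·322 = δ^4·400 ⇒ δ^2 = 322/400 = 0.80500, so δ = 0.89722.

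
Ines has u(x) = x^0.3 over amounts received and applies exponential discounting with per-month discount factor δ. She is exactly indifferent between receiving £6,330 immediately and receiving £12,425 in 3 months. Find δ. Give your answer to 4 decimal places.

The payoff in 3 months is discounted by δ^3, so u(6330) = δ^3·u(12425) and δ^3 = u(6330)/u(12425).
With u(x) = x^0.3: δ^3 = 6330^0.3/12425^0.3 = (6330/12425)^0.3 = 0.81683.
Taking the cube root: δ = 0.81683^(1/3) ≈ 0.9348.

δ ≈ 0.9348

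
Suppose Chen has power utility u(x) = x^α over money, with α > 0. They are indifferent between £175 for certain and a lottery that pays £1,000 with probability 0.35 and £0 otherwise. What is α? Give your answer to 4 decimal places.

EU(lottery) = 0.35·1000^α + 0.65·0 = 0.35·1000^α.
Indifference: 175^α = 0.35·1000^α, so (175/1000)^α = 0.35.
Take logs: α = ln 0.35 / ln(175/1000) ≈ 0.602318.

α ≈ 0.6023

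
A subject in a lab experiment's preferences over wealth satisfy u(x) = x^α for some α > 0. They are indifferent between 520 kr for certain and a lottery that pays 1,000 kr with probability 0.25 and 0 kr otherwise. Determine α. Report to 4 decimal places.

The lottery's expected utility is 0.25·u(1000) + 0.75·u(0) = 0.25·1000^α (since u(0) = 0 for α > 0).
Indifference: 520^α = 0.25·1000^α, so (520/1000)^α = 0.25.
Taking logs: α·ln(520/1000) = ln(0.25), so α = -1.3862944 / -0.6539265 ≈ 2.1200.

α ≈ 2.1200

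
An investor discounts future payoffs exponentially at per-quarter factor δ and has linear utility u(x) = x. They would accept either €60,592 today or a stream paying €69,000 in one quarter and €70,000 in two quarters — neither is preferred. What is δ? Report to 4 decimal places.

Equating present values: 60592 = 69000δ + 70000δ².
That is, 70000δ² + 69000δ − 60592 = 0, a quadratic in δ.
By the quadratic formula (taking the positive root), δ = (−69000 + √21726760000.00) / 140000 ≈ 0.5600.

δ ≈ 0.5600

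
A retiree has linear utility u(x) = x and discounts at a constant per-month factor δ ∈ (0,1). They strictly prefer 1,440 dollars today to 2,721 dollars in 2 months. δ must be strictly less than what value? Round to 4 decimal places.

δ < 0.7275

Comparing present values: 1440 > δ^2·2721.
So δ^2 < 1440/2721 = 0.52922; taking the square root of both positive sides preserves the inequality.
δ < 0.52922^(1/2) = 0.7275.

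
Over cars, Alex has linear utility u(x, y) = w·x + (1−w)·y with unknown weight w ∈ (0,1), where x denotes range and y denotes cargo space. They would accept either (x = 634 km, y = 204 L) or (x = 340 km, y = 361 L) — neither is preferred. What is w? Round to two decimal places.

u(634,204) = u(340,361) means w·634 + (1−w)·204 = w·340 + (1−w)·361.
w·(634−340) = (1−w)·(361−204), i.e. w·294 = (1−w)·157.
So w/(1−w) = 157/294 = 0.5340, giving w = 157/(294+157) = 0.35.

w = 0.35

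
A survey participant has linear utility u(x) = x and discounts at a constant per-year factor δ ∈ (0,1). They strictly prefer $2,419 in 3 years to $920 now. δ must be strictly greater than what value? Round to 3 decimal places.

δ > 0.725

The preference means 920 < δ^3·2419.
So δ^3 > 920/2419 = 0.38032; taking the cube root of both positive sides preserves the inequality.
δ > 0.38032^(1/3) = 0.725.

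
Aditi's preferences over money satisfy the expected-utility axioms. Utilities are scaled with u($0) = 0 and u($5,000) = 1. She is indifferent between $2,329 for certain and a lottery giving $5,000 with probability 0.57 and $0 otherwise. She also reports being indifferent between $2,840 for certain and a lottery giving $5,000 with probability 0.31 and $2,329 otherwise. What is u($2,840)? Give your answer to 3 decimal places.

The first gamble pins u($2,329): it must equal 0.57·1 + 0.43·0 = 0.57.
Chaining: u($2,840) = 0.31·1.00 + 0.69·0.57 = 0.7033.

0.703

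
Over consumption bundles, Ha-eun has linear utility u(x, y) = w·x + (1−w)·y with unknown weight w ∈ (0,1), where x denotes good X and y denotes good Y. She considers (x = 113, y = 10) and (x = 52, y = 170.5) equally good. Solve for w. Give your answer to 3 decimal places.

w = 0.725

Indifference: w·113 + (1−w)·10 = w·52 + (1−w)·170.5.
w·(113−52) = (1−w)·(170.5−10), i.e. w·61 = (1−w)·160.5.
Hence w = 160.5/(61+160.5) = 160.5/221.5 = 0.725.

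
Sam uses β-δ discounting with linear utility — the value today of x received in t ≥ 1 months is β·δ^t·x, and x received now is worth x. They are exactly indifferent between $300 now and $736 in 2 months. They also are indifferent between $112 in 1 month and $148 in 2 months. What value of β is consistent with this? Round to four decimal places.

From the later pair, β·δ^1·112 = β·δ^2·148; dividing through, δ = 112/148 = 0.75676.
Substituting δ into 300 = β·δ^2·736: β = 300/(421.493) ≈ 0.7118.

β ≈ 0.7118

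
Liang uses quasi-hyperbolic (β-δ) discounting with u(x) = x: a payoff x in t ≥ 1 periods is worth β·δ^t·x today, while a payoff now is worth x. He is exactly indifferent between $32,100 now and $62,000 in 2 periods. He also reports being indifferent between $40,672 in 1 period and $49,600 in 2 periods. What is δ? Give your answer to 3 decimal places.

δ ≈ 0.820

From the later pair, β·δ^1·40672 = β·δ^2·49600; dividing through, δ = 40672/49600 = 0.82000.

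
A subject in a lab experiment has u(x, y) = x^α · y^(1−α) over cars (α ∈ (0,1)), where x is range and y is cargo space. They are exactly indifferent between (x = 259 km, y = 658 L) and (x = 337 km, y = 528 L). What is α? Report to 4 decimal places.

The Cobb–Douglas utilities coincide, so 259^α·658^(1−α) = 337^α·528^(1−α).
Rearrange to (259/337)^α = (528/658)^(1−α) and take logs: α·-0.2632549 = (1−α)·-0.2201086.
With A = -0.2632549 and B = -0.2201086: α·A = (1−α)·B, so α = B/(A+B) = -0.2201086/-0.4833635 ≈ 0.4554.

α ≈ 0.4554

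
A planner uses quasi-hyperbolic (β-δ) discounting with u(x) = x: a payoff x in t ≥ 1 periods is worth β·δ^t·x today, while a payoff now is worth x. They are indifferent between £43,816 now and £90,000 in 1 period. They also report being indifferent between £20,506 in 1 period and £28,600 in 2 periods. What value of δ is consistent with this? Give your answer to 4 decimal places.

From the later pair, β·δ^1·20506 = β·δ^2·28600; dividing through, δ = 20506/28600 = 0.71699.

δ ≈ 0.7170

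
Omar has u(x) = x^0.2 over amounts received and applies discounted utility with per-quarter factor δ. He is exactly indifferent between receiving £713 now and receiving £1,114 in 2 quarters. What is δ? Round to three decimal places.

δ ≈ 0.956

The payoff in 2 quarters is discounted by δ^2, so u(713) = δ^2·u(1114) and δ^2 = u(713)/u(1114).
Since u(x) = x^0.2, δ^2 = (713/1114)^0.2 = 0.64004^0.2 = 0.91462.
Taking the square root: δ = 0.91462^(1/2) ≈ 0.956.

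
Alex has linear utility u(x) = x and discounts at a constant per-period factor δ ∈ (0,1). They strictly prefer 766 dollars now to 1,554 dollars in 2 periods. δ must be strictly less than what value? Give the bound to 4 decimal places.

δ < 0.7021

Comparing present values: 766 > δ^2·1554.
Hence δ^2 < 766/1554 = 0.49292, and x ↦ x^(1/2) is increasing on (0,∞).
δ < (766/1554)^(1/2) ≈ 0.7021.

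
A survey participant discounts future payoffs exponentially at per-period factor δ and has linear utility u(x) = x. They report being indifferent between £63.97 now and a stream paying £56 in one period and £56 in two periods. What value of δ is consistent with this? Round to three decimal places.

Present value of the stream is 56·δ + 56·δ². Indifference gives 56δ + 56δ² = 63.97.
So 56δ² + 56δ − 63.97 = 0.
The positive root is δ = [−56 + √(56² + 4·56·63.97)] / (2·56) = (−56 + 132.156)/112 ≈ 0.680.

δ ≈ 0.680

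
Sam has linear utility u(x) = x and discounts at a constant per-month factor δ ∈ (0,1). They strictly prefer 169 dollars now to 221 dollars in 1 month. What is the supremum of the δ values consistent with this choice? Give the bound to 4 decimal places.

The preference means 169 > δ·221.
Dividing through by 221 gives δ < 0.76471.

δ < 0.7647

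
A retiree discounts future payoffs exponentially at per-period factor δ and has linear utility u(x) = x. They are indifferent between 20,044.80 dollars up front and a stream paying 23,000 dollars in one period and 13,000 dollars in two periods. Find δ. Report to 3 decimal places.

δ ≈ 0.640

Equating present values: 20044.80 = 23000δ + 13000δ².
That is, 13000δ² + 23000δ − 20044.80 = 0, a quadratic in δ.
By the quadratic formula (taking the positive root), δ = (−23000 + √1571329600.00) / 26000 ≈ 0.640.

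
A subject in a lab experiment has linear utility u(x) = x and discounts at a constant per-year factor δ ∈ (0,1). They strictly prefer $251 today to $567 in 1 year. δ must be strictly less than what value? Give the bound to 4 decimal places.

δ < 0.4427

Comparing present values: 251 > δ·567.
Dividing through by 567 gives δ < 0.44268.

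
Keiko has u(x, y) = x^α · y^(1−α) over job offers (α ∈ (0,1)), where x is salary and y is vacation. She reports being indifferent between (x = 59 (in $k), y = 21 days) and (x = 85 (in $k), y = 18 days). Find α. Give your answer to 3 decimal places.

α ≈ 0.297

The Cobb–Douglas utilities coincide, so 59^α·21^(1−α) = 85^α·18^(1−α).
Rearrange to (59/85)^α = (18/21)^(1−α) and take logs: α·-0.365114 = (1−α)·-0.154151.
Thus α·(-0.519265) = -0.154151, so α = -0.154151/-0.519265 ≈ 0.297.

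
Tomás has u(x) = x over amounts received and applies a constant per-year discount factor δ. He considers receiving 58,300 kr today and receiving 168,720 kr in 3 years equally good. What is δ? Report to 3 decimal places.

Equating discounted utilities: u(58300) = δ^3·u(168720) ⇒ δ^3 = u(58300)/u(168720).
With u(x) = x: δ^3 = 58300/168720 = 0.34554.
So δ = 0.34554^(1/3) ≈ 0.702.

δ ≈ 0.702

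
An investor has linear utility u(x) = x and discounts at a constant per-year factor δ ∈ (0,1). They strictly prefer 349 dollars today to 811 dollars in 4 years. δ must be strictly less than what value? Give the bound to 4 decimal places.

The preference means 349 > δ^4·811.
So δ^4 < 349/811 = 0.43033; taking the 4th root of both positive sides preserves the inequality.
δ < 0.43033^(1/4) = 0.8099.

δ < 0.8099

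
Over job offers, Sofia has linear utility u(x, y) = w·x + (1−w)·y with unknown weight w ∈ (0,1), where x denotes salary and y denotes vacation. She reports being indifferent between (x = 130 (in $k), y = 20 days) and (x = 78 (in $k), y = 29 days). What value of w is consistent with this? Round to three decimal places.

Equating utilities: w·130 + (1−w)·20 = w·78 + (1−w)·29.
Collecting terms: w·52 = (1−w)·9.
The marginal rate of substitution is 9/52, so w = 9/(52+9) = 0.148.

w = 0.148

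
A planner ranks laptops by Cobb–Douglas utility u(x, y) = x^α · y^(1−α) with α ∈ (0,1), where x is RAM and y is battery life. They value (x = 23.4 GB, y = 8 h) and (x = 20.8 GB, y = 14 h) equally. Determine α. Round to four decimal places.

α ≈ 0.8261

Indifference: 23.4^α · 8^(1−α) = 20.8^α · 14^(1−α).
Rearrange to (23.4/20.8)^α = (14/8)^(1−α) and take logs: α·0.1177830 = (1−α)·0.5596158.
Thus α·(0.6773988) = 0.5596158, so α = 0.5596158/0.6773988 ≈ 0.8261.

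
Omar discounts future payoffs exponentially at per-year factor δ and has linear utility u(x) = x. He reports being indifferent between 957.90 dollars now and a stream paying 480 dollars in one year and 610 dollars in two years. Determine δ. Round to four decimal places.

δ ≈ 0.9200

The stream is worth 480δ + 610δ² today, so 480δ + 610δ² = 957.90.
Rearranged: 610δ² + 480δ − 957.90 = 0.
By the quadratic formula (taking the positive root), δ = (−480 + √2567676.00) / 1220 ≈ 0.9200.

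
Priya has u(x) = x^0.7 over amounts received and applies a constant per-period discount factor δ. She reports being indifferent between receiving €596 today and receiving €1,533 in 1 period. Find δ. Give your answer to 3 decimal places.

The payoff in 1 period is discounted by δ, so u(596) = δ·u(1533) and δ = u(596)/u(1533).
Since u(x) = x^0.7, δ = (596/1533)^0.7 = 0.38878^0.7 = 0.51617.

δ ≈ 0.516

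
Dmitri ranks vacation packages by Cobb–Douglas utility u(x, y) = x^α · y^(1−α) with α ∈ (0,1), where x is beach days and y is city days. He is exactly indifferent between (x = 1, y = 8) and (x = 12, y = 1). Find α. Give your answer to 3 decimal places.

α ≈ 0.456

Indifference: 1^α · 8^(1−α) = 12^α · 1^(1−α).
Rearrange to (1/12)^α = (1/8)^(1−α) and take logs: α·-2.484907 = (1−α)·-2.079442.
With A = -2.484907 and B = -2.079442: α·A = (1−α)·B, so α = B/(A+B) = -2.079442/-4.564349 ≈ 0.456.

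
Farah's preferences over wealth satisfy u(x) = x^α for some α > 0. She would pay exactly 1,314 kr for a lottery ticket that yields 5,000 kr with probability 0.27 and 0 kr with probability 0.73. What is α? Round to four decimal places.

EU(lottery) = 0.27·5000^α + 0.73·0 = 0.27·5000^α.
Setting u(1314) equal to that: 1314^α = 0.27·5000^α ⇒ (1314/5000)^α = 0.27.
Taking logs: α·ln(1314/5000) = ln(0.27), so α = -1.3093333 / -1.3363620 ≈ 0.9798.

α ≈ 0.9798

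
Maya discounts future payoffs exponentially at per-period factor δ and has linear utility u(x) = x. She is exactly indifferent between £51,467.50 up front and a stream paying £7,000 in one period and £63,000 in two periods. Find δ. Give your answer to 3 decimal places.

The stream is worth 7000δ + 63000δ² today, so 7000δ + 63000δ² = 51467.50.
That is, 63000δ² + 7000δ − 51467.50 = 0, a quadratic in δ.
δ = (−7000 + √(7000² + 4·63000·51467.50)) / (2·63000) = (−7000 + √13018810000.00) / 126000 ≈ 0.850.

δ ≈ 0.850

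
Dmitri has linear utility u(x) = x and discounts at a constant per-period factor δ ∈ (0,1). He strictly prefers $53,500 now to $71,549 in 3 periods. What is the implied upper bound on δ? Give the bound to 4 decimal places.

δ < 0.9076

The preference means 53500 > δ^3·71549.
So δ^3 < 53500/71549 = 0.74774; taking the cube root of both positive sides preserves the inequality.
δ < 0.74774^(1/3) = 0.9076.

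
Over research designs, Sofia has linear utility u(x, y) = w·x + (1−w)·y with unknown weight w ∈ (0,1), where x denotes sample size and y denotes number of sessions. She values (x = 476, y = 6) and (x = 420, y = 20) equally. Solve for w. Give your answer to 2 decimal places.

w = 0.20

Equating utilities: w·476 + (1−w)·6 = w·420 + (1−w)·20.
w·(476−420) = (1−w)·(20−6), i.e. w·56 = (1−w)·14.
The marginal rate of substitution is 14/56, so w = 14/(56+14) = 0.20.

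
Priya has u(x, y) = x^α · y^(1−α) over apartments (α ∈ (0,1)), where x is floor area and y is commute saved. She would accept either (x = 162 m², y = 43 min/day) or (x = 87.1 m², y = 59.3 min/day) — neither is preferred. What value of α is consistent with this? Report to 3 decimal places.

α ≈ 0.341

Set the two utilities equal: 162^α·43^(1−α) = 87.1^α·59.3^(1−α).
Taking logs: α·ln 162 + (1−α)·ln 43 = α·ln 87.1 + (1−α)·ln 59.3, i.e. α·0.620539 = (1−α)·0.321409.
Thus α·(0.941948) = 0.321409, so α = 0.321409/0.941948 ≈ 0.341.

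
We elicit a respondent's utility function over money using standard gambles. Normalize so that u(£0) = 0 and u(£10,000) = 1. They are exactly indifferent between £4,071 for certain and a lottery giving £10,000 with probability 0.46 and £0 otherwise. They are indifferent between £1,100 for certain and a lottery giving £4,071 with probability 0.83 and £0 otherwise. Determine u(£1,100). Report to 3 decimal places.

From the first indifference, u(£4,071) = 0.46·u(£10,000) + 0.54·u(£0) = 0.46·1 + 0.54·0 = 0.46.
The second indifference gives u(£1,100) = 0.83·u(£4,071) + 0.17·u(£0) = 0.83·0.46 + 0.17·0.00 = 0.3818.

0.382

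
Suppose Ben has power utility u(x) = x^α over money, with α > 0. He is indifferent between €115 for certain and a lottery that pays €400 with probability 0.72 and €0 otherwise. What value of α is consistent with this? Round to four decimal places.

α ≈ 0.2635

Since u(0) = 0, the lottery's EU is 0.72·400^α.
Equating: 115^α = 0.72·400^α, i.e. 0.2875^α = 0.72.
α = ln(0.72) / ln(115/400) = -0.3285041/-1.2465324 ≈ 0.2635.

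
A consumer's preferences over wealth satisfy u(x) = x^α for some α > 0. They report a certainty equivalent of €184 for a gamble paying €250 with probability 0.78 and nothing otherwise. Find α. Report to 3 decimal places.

α ≈ 0.811

EU(lottery) = 0.78·250^α + 0.22·0 = 0.78·250^α.
Indifference: 184^α = 0.78·250^α, so (184/250)^α = 0.78.
α = ln(0.78) / ln(184/250) = -0.248461/-0.306525 ≈ 0.811.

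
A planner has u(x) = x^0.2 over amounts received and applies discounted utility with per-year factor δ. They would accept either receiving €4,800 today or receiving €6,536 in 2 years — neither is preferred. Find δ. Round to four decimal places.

δ ≈ 0.9696

The payoff in 2 years is discounted by δ^2, so u(4800) = δ^2·u(6536) and δ^2 = u(4800)/u(6536).
With u(x) = x^0.2: δ^2 = 4800^0.2/6536^0.2 = (4800/6536)^0.2 = 0.94013.
Taking the square root: δ = 0.94013^(1/2) ≈ 0.9696.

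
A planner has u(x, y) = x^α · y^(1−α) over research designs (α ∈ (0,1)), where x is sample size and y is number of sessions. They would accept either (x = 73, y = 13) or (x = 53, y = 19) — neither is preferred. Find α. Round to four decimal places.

α ≈ 0.5424

The Cobb–Douglas utilities coincide, so 73^α·13^(1−α) = 53^α·19^(1−α).
Taking logs: α·ln 73 + (1−α)·ln 13 = α·ln 53 + (1−α)·ln 19, i.e. α·0.3201675 = (1−α)·0.3794896.
Thus α·(0.6996571) = 0.3794896, so α = 0.3794896/0.6996571 ≈ 0.5424.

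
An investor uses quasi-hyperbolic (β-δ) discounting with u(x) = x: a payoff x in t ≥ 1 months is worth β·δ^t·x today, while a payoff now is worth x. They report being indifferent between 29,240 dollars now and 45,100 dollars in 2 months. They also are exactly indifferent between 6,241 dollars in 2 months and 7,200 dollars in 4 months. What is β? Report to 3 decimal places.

The second indifference involves only future payoffs, so β cancels: β·δ^2·6241 = β·δ^4·7200, giving δ^2 = 6241/7200 = 0.86681, so δ = 0.93102.
Substituting δ into 29240 = β·δ^2·45100: β = 29240/(39092.931) ≈ 0.748.

β ≈ 0.748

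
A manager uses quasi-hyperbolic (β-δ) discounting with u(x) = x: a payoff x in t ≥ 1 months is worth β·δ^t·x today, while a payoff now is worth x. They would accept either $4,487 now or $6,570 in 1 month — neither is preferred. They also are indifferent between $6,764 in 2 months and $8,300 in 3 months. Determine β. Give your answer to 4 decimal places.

The second indifference involves only future payoffs, so β cancels: β·δ^2·6764 = β·δ^3·8300, giving δ = 6764/8300 = 0.81494.
Now use the now-vs-future pair: 4487 = β·δ·6570 gives β = 4487/(0.81494·6570) ≈ 0.8380.

β ≈ 0.8380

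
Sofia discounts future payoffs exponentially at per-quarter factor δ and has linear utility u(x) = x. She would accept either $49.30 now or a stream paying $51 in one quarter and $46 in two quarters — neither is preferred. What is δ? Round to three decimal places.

Equating present values: 49.30 = 51δ + 46δ².
Rearranged: 46δ² + 51δ − 49.30 = 0.
δ = (−51 + √(51² + 4·46·49.30)) / (2·46) = (−51 + √11672.20) / 92 ≈ 0.620.

δ ≈ 0.620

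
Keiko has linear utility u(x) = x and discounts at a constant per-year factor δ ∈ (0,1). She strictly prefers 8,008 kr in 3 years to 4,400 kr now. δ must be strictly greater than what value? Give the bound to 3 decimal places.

The preference means 4400 < δ^3·8008.
So δ^3 > 4400/8008 = 0.54945; taking the cube root of both positive sides preserves the inequality.
δ > 0.54945^(1/3) = 0.819.

δ > 0.819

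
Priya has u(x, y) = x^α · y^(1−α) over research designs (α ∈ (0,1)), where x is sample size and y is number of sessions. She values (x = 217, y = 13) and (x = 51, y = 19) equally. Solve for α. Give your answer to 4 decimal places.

α ≈ 0.2076

Set the two utilities equal: 217^α·13^(1−α) = 51^α·19^(1−α).
Rearrange to (217/51)^α = (19/13)^(1−α) and take logs: α·1.4480717 = (1−α)·0.3794896.
So α/(1−α) = (0.3794896)/(1.4480717) = 0.2620655, and α = 0.2620655/1.2620655 ≈ 0.2076.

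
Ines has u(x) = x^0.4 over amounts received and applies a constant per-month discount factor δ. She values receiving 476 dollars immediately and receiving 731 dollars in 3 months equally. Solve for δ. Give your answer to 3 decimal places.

The payoff in 3 months is discounted by δ^3, so u(476) = δ^3·u(731) and δ^3 = u(476)/u(731).
Since u(x) = x^0.4, δ^3 = (476/731)^0.4 = 0.65116^0.4 = 0.84232.
Taking the cube root: δ = 0.84232^(1/3) ≈ 0.944.

δ ≈ 0.944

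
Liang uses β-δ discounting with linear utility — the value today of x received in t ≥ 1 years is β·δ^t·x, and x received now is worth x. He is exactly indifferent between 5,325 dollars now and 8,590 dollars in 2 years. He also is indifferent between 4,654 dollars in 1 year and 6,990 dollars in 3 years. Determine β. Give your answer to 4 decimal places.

From the later pair, β·δ^1·4654 = β·δ^3·6990; dividing through, δ^2 = 4654/6990 = 0.66581, so δ = 0.81597.
Substituting δ into 5325 = β·δ^2·8590: β = 5325/(5719.293) ≈ 0.9311.

β ≈ 0.9311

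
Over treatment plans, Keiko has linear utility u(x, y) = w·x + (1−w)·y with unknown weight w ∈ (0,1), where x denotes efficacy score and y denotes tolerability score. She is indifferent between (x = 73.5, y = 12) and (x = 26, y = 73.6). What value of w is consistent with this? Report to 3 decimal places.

w = 0.565

Equating utilities: w·73.5 + (1−w)·12 = w·26 + (1−w)·73.6.
Collecting terms: w·47.5 = (1−w)·61.6.
So w/(1−w) = 61.6/47.5 = 1.2968, giving w = 61.6/(47.5+61.6) = 0.565.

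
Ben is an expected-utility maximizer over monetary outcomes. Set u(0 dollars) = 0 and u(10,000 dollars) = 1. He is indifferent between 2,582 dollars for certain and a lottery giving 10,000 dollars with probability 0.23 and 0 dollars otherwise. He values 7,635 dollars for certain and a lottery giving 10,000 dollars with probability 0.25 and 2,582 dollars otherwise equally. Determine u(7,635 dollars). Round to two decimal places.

The first gamble pins u(2,582 dollars): it must equal 0.23·1 + 0.77·0 = 0.23.
Chaining: u(7,635 dollars) = 0.25·1.00 + 0.75·0.23 = 0.4225.

0.42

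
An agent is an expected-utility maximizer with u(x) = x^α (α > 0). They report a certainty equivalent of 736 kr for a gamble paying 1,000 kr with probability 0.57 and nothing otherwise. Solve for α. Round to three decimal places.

α ≈ 1.834

EU(lottery) = 0.57·1000^α + 0.43·0 = 0.57·1000^α.
Equating: 736^α = 0.57·1000^α, i.e. 0.7360^α = 0.57.
α = ln(0.57) / ln(736/1000) = -0.562119/-0.306525 ≈ 1.834.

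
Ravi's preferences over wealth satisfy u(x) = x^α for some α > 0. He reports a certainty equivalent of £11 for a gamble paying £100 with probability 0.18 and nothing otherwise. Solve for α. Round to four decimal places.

Since u(0) = 0, the lottery's EU is 0.18·100^α.
Setting u(11) equal to that: 11^α = 0.18·100^α ⇒ (11/100)^α = 0.18.
Take logs: α = ln 0.18 / ln(11/100) ≈ 0.776885.

α ≈ 0.7769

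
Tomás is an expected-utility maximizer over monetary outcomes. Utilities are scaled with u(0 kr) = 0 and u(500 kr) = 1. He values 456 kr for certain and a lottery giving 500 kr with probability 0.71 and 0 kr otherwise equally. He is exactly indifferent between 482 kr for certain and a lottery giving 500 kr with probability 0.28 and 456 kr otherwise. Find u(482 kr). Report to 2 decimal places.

The first gamble pins u(456 kr): it must equal 0.71·1 + 0.29·0 = 0.71.
The second indifference gives u(482 kr) = 0.28·u(500 kr) + 0.72·u(456 kr) = 0.28·1.00 + 0.72·0.71 = 0.7912.

0.79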